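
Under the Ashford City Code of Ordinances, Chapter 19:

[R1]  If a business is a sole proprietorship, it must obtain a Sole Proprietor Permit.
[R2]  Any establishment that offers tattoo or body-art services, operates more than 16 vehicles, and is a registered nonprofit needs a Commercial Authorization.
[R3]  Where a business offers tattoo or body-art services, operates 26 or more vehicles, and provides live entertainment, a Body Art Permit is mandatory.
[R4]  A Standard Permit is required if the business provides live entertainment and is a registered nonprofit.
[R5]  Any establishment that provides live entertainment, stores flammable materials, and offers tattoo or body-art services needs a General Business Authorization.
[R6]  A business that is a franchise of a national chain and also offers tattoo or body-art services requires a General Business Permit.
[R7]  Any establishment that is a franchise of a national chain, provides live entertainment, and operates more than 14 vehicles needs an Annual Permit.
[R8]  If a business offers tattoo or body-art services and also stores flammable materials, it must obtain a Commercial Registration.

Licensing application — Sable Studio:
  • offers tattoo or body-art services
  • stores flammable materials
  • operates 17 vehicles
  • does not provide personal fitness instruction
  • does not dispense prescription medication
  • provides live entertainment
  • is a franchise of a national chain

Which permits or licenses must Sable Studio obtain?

[R1] is a franchise of a national chain (not: is a sole proprietorship) → Sole Proprietor Permit not required.
[R2] offers tattoo or body-art services; vehicles 17 > 16; is a franchise of a national chain (not: is a registered nonprofit) → Commercial Authorization not required.
[R3] offers tattoo or body-art services; vehicles 17 < 26; provides live entertainment → Body Art Permit not required.
[R4] provides live entertainment; is a franchise of a national chain (not: is a registered nonprofit) → Standard Permit not required.
[R5] provides live entertainment; stores flammable materials; offers tattoo or body-art services → General Business Authorization required.
[R6] is a franchise of a national chain; offers tattoo or body-art services → General Business Permit required.
[R7] is a franchise of a national chain; provides live entertainment; vehicles 17 > 14 → Annual Permit required.
[R8] offers tattoo or body-art services; stores flammable materials → Commercial Registration required.

Annual Permit, Commercial Registration, General Business Authorization, General Business Permit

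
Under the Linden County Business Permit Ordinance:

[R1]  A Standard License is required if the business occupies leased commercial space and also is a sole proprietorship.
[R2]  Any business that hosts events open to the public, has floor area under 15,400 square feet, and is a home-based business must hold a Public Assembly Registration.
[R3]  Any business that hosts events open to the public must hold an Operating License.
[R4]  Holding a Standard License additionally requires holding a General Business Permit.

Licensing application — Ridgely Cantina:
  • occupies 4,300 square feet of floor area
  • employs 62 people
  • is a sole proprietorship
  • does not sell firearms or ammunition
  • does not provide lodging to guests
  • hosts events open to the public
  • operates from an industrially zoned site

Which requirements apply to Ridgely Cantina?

[R1] operates from an industrially zoned site (not: occupies leased commercial space); is a sole proprietorship → Standard License not required.
[R2] hosts events open to the public; floor area 4,300 square feet < 15,400 square feet; operates from an industrially zoned site (not: is a home-based business) → Public Assembly Registration not required.
[R3] hosts events open to the public → Operating License required.
[R4] Standard License is not required → no effect.

Operating License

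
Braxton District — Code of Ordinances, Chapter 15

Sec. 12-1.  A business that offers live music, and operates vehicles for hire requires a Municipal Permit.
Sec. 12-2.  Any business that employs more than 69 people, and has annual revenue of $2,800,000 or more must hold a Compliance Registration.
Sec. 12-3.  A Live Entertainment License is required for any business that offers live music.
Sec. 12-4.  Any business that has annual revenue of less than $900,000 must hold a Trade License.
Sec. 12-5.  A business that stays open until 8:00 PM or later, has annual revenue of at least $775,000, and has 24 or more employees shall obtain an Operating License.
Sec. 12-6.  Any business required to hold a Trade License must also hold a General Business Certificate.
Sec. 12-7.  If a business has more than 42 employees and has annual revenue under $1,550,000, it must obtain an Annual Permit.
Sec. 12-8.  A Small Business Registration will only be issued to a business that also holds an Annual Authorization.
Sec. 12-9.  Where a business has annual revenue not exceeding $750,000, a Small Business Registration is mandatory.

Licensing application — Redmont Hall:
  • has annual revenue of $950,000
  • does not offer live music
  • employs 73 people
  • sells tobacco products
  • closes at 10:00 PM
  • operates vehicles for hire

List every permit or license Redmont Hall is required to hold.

Sec. 12-1. does not offer live music; operates vehicles for hire → Municipal Permit not required.
Sec. 12-2. employees 73 > 69; revenue $950,000 < $2,800,000 → Compliance Registration not required.
Sec. 12-3. does not offer live music → Live Entertainment License not required.
Sec. 12-4. revenue $950,000 ≥ $900,000 → Trade License not required.
Sec. 12-5. closes 10:00 PM, after 8:00 PM; revenue $950,000 ≥ $775,000; employees 73 ≥ 24 → Operating License required.
Sec. 12-6. Trade License is not required → no effect.
Sec. 12-7. employees 73 > 42; revenue $950,000 < $1,550,000 → Annual Permit required.
Sec. 12-8. Small Business Registration is not required → no effect.
Sec. 12-9. revenue $950,000 > $750,000 → Small Business Registration not required.

Annual Permit, Operating License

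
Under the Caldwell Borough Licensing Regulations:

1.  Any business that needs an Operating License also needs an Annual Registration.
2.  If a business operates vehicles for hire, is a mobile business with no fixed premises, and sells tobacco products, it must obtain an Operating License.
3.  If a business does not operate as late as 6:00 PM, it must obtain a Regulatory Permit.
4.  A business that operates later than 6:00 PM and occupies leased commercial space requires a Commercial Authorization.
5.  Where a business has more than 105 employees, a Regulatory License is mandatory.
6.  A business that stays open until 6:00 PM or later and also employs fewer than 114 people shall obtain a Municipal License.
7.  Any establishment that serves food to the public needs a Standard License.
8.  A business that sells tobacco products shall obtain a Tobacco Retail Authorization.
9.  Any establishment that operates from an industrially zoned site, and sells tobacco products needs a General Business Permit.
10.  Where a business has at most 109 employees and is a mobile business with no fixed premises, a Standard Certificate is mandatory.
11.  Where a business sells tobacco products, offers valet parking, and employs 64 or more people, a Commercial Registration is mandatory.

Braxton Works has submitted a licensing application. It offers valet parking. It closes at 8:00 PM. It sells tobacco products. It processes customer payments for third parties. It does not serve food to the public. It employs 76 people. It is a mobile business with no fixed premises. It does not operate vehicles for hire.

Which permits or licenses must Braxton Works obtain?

1. Operating License is not required → no effect.
2. does not operate vehicles for hire; is a mobile business with no fixed premises; sells tobacco products → Operating License not required.
3. closes 8:00 PM, after 6:00 PM → Regulatory Permit not required.
4. closes 8:00 PM, after 6:00 PM; is a mobile business with no fixed premises (not: occupies leased commercial space) → Commercial Authorization not required.
5. employees 76 ≤ 105 → Regulatory License not required.
6. closes 8:00 PM, after 6:00 PM; employees 76 < 114 → Municipal License required.
7. does not serve food to the public → Standard License not required.
8. sells tobacco products → Tobacco Retail Authorization required.
9. is a mobile business with no fixed premises (not: operates from an industrially zoned site); sells tobacco products → General Business Permit not required.
10. employees 76 ≤ 109; is a mobile business with no fixed premises → Standard Certificate required.
11. sells tobacco products; offers valet parking; employees 76 ≥ 64 → Commercial Registration required.

Commercial Registration, Municipal License, Standard Certificate, Tobacco Retail Authorization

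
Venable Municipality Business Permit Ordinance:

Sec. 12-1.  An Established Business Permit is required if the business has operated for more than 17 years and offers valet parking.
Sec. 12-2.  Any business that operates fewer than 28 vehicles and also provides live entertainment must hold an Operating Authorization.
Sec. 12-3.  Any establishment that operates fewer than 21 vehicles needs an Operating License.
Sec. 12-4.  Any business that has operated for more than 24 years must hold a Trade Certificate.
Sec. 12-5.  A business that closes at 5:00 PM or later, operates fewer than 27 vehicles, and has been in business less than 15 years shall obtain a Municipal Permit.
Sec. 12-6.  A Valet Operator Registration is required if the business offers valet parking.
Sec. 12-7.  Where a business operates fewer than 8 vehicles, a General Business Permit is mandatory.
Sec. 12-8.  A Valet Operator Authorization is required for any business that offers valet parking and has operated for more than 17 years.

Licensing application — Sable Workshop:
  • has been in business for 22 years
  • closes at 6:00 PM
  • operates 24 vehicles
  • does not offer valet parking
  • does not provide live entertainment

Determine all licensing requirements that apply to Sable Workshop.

None

Sec. 12-1. years in business 22 > 17; does not offer valet parking → Established Business Permit not required.
Sec. 12-2. vehicles 24 < 28; does not provide live entertainment → Operating Authorization not required.
Sec. 12-3. vehicles 24 ≥ 21 → Operating License not required.
Sec. 12-4. years in business 22 ≤ 24 → Trade Certificate not required.
Sec. 12-5. closes 6:00 PM, after 5:00 PM; vehicles 24 < 27; years in business 22 ≥ 15 → Municipal Permit not required.
Sec. 12-6. does not offer valet parking → Valet Operator Registration not required.
Sec. 12-7. vehicles 24 ≥ 8 → General Business Permit not required.
Sec. 12-8. does not offer valet parking; years in business 22 > 17 → Valet Operator Authorization not required.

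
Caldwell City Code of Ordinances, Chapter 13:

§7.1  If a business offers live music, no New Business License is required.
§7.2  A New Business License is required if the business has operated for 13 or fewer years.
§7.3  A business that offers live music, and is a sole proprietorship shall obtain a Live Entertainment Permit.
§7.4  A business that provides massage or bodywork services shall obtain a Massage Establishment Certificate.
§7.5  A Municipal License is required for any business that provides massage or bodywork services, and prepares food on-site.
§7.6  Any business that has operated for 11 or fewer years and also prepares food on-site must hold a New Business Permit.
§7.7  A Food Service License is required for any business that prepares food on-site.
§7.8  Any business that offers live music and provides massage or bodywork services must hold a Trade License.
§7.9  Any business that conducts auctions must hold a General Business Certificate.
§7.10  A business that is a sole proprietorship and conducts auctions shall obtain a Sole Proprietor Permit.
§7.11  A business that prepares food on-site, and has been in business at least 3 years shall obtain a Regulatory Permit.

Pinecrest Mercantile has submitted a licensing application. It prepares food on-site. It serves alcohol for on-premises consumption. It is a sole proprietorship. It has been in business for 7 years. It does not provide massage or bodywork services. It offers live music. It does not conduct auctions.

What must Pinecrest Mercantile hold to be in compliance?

§7.1 offers live music → exempt from New Business License.
§7.2 years in business 7 ≤ 13 → New Business License required.
§7.3 offers live music; is a sole proprietorship → Live Entertainment Permit required.
§7.4 does not provide massage or bodywork services → Massage Establishment Certificate not required.
§7.5 does not provide massage or bodywork services; prepares food on-site → Municipal License not required.
§7.6 years in business 7 ≤ 11; prepares food on-site → New Business Permit required.
§7.7 prepares food on-site → Food Service License required.
§7.8 offers live music; does not provide massage or bodywork services → Trade License not required.
§7.9 does not conduct auctions → General Business Certificate not required.
§7.10 is a sole proprietorship; does not conduct auctions → Sole Proprietor Permit not required.
§7.11 prepares food on-site; years in business 7 ≥ 3 → Regulatory Permit required.

Food Service License, Live Entertainment Permit, New Business Permit, Regulatory Permit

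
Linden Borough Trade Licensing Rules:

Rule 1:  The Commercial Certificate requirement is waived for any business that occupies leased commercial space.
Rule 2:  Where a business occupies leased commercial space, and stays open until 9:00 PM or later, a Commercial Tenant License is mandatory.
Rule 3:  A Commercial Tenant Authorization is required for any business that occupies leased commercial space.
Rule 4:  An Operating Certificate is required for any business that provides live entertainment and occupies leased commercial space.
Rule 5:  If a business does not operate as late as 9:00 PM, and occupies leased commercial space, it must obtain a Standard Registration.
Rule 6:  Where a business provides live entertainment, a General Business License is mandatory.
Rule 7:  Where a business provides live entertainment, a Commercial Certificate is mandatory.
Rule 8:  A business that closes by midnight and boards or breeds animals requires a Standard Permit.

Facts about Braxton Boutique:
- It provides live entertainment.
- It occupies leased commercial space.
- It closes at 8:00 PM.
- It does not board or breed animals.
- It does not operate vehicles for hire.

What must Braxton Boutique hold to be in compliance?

Rule 1: occupies leased commercial space → exempt from Commercial Certificate.
Rule 2: occupies leased commercial space; closes 8:00 PM, at/before 9:00 PM → Commercial Tenant License not required.
Rule 3: occupies leased commercial space → Commercial Tenant Authorization required.
Rule 4: provides live entertainment; occupies leased commercial space → Operating Certificate required.
Rule 5: closes 8:00 PM, at/before 9:00 PM; occupies leased commercial space → Standard Registration required.
Rule 6: provides live entertainment → General Business License required.
Rule 7: provides live entertainment → Commercial Certificate required.
Rule 8: closes 8:00 PM, at/before midnight; does not board or breed animals → Standard Permit not required.

Commercial Tenant Authorization, General Business License, Operating Certificate, Standard Registration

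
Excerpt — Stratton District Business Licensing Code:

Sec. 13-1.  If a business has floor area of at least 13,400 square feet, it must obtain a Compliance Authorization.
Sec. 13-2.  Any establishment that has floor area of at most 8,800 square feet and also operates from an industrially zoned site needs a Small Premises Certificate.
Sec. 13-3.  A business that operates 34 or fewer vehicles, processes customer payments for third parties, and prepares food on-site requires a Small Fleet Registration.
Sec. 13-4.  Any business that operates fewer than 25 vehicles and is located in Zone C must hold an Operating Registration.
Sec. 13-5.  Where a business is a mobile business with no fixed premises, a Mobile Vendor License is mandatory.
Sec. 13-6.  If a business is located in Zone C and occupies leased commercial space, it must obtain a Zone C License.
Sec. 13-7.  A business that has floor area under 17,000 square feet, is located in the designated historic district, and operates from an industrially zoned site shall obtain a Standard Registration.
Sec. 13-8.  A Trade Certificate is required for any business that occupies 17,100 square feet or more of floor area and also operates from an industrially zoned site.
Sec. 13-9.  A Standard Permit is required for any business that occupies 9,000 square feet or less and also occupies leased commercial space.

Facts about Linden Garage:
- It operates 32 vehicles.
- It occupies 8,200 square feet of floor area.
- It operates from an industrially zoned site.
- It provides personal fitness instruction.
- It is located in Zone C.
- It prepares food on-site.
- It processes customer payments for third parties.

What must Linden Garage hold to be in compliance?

Sec. 13-1. floor area 8,200 square feet < 13,400 square feet → Compliance Authorization not required.
Sec. 13-2. floor area 8,200 square feet ≤ 8,800 square feet; operates from an industrially zoned site → Small Premises Certificate required.
Sec. 13-3. vehicles 32 ≤ 34; processes customer payments for third parties; prepares food on-site → Small Fleet Registration required.
Sec. 13-4. vehicles 32 ≥ 25; is located in Zone C → Operating Registration not required.
Sec. 13-5. operates from an industrially zoned site (not: is a mobile business with no fixed premises) → Mobile Vendor License not required.
Sec. 13-6. is located in Zone C; operates from an industrially zoned site (not: occupies leased commercial space) → Zone C License not required.
Sec. 13-7. floor area 8,200 square feet < 17,000 square feet; is located in Zone C (not: is located in the designated historic district); operates from an industrially zoned site → Standard Registration not required.
Sec. 13-8. floor area 8,200 square feet < 17,100 square feet; operates from an industrially zoned site → Trade Certificate not required.
Sec. 13-9. floor area 8,200 square feet ≤ 9,000 square feet; operates from an industrially zoned site (not: occupies leased commercial space) → Standard Permit not required.

Small Fleet Registration, Small Premises Certificate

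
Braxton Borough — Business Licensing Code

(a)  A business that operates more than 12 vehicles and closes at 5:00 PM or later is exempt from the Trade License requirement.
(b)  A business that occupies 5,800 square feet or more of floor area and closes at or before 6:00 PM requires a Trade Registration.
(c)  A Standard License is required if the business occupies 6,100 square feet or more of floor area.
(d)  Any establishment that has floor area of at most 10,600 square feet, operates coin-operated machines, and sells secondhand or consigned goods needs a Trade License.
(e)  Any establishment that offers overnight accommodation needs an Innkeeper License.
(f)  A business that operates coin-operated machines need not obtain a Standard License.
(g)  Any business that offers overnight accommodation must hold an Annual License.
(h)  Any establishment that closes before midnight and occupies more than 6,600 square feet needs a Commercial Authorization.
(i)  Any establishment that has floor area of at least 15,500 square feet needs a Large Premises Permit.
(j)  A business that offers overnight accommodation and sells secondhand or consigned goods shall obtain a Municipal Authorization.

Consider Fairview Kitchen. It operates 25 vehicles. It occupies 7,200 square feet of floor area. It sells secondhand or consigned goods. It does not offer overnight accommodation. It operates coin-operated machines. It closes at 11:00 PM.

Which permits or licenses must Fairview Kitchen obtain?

Commercial Authorization

(a) vehicles 25 > 12; closes 11:00 PM, after 5:00 PM → exempt from Trade License.
(b) floor area 7,200 square feet ≥ 5,800 square feet; closes 11:00 PM, after 6:00 PM → Trade Registration not required.
(c) floor area 7,200 square feet ≥ 6,100 square feet → Standard License required.
(d) floor area 7,200 square feet ≤ 10,600 square feet; operates coin-operated machines; sells secondhand or consigned goods → Trade License required.
(e) does not offer overnight accommodation → Innkeeper License not required.
(f) operates coin-operated machines → exempt from Standard License.
(g) does not offer overnight accommodation → Annual License not required.
(h) closes 11:00 PM, at/before midnight; floor area 7,200 square feet > 6,600 square feet → Commercial Authorization required.
(i) floor area 7,200 square feet < 15,500 square feet → Large Premises Permit not required.
(j) does not offer overnight accommodation; sells secondhand or consigned goods → Municipal Authorization not required.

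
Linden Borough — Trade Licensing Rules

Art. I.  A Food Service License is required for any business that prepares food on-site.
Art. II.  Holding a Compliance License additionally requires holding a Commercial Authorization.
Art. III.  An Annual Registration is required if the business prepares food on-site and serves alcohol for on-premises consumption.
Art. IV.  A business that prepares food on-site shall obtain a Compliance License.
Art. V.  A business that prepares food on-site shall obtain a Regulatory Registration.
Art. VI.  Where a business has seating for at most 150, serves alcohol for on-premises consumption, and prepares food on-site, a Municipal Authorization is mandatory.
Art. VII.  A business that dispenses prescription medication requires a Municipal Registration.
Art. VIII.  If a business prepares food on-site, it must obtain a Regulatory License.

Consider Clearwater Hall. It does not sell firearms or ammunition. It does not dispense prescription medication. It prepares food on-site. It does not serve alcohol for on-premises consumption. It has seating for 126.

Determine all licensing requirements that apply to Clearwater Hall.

Art. I. prepares food on-site → Food Service License required.
Art. II. Compliance License is required → Commercial Authorization also required.
Art. III. prepares food on-site; does not serve alcohol for on-premises consumption → Annual Registration not required.
Art. IV. prepares food on-site → Compliance License required.
Art. V. prepares food on-site → Regulatory Registration required.
Art. VI. seating 126 ≤ 150; does not serve alcohol for on-premises consumption; prepares food on-site → Municipal Authorization not required.
Art. VII. does not dispense prescription medication → Municipal Registration not required.
Art. VIII. prepares food on-site → Regulatory License required.

Commercial Authorization, Compliance License, Food Service License, Regulatory License, Regulatory Registration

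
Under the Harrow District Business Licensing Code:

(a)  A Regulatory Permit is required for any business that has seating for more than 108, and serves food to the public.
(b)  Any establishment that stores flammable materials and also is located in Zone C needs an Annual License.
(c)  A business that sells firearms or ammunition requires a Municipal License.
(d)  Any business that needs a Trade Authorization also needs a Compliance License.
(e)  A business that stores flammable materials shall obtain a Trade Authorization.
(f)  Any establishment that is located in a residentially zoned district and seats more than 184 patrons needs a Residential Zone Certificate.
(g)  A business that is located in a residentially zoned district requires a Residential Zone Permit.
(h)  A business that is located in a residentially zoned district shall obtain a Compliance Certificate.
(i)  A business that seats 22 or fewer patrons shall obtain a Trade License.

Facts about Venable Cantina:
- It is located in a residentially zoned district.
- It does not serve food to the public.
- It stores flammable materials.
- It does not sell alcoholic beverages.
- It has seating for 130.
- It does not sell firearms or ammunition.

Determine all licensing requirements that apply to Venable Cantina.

Compliance Certificate, Compliance License, Residential Zone Permit, Trade Authorization

(a) seating 130 > 108; does not serve food to the public → Regulatory Permit not required.
(b) stores flammable materials; is located in a residentially zoned district (not: is located in Zone C) → Annual License not required.
(c) does not sell firearms or ammunition → Municipal License not required.
(d) Trade Authorization is required → Compliance License also required.
(e) stores flammable materials → Trade Authorization required.
(f) is located in a residentially zoned district; seating 130 ≤ 184 → Residential Zone Certificate not required.
(g) is located in a residentially zoned district → Residential Zone Permit required.
(h) is located in a residentially zoned district → Compliance Certificate required.
(i) seating 130 > 22 → Trade License not required.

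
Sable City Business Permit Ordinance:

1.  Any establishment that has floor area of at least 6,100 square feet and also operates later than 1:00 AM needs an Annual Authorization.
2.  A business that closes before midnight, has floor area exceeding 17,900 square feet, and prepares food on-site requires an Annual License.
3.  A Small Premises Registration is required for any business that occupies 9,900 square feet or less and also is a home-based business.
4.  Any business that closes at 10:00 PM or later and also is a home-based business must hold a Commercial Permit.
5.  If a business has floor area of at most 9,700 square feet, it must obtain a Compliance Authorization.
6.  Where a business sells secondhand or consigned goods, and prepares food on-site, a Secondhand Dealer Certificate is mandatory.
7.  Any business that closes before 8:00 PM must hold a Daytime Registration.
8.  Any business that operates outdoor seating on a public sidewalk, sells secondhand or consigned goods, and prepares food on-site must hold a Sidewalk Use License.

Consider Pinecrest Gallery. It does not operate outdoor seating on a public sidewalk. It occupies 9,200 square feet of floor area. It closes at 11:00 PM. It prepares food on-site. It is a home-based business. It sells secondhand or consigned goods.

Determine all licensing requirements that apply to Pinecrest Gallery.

Commercial Permit, Compliance Authorization, Secondhand Dealer Certificate, Small Premises Registration

1. floor area 9,200 square feet ≥ 6,100 square feet; closes 11:00 PM, at/before 1:00 AM → Annual Authorization not required.
2. closes 11:00 PM, at/before midnight; floor area 9,200 square feet ≤ 17,900 square feet; prepares food on-site → Annual License not required.
3. floor area 9,200 square feet ≤ 9,900 square feet; is a home-based business → Small Premises Registration required.
4. closes 11:00 PM, after 10:00 PM; is a home-based business → Commercial Permit required.
5. floor area 9,200 square feet ≤ 9,700 square feet → Compliance Authorization required.
6. sells secondhand or consigned goods; prepares food on-site → Secondhand Dealer Certificate required.
7. closes 11:00 PM, after 8:00 PM → Daytime Registration not required.
8. does not operate outdoor seating on a public sidewalk; sells secondhand or consigned goods; prepares food on-site → Sidewalk Use License not required.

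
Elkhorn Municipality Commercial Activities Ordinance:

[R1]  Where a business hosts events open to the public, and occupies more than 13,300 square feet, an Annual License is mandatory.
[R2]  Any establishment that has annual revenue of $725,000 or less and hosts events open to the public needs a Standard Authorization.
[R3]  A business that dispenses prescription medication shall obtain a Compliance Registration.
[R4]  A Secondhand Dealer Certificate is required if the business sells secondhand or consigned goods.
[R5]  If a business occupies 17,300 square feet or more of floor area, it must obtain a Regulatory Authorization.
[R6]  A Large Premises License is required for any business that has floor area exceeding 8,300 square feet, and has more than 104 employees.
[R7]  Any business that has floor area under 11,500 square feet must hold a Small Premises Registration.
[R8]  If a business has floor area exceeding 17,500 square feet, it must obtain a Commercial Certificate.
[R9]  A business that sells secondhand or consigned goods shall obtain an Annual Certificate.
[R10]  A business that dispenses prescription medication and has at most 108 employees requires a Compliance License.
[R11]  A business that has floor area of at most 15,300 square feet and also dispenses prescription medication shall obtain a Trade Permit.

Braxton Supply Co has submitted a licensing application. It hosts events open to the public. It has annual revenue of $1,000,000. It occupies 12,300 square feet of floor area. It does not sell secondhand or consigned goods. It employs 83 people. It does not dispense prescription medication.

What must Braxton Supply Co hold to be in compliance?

None

[R1] hosts events open to the public; floor area 12,300 square feet ≤ 13,300 square feet → Annual License not required.
[R2] revenue $1,000,000 > $725,000; hosts events open to the public → Standard Authorization not required.
[R3] does not dispense prescription medication → Compliance Registration not required.
[R4] does not sell secondhand or consigned goods → Secondhand Dealer Certificate not required.
[R5] floor area 12,300 square feet < 17,300 square feet → Regulatory Authorization not required.
[R6] floor area 12,300 square feet > 8,300 square feet; employees 83 ≤ 104 → Large Premises License not required.
[R7] floor area 12,300 square feet ≥ 11,500 square feet → Small Premises Registration not required.
[R8] floor area 12,300 square feet ≤ 17,500 square feet → Commercial Certificate not required.
[R9] does not sell secondhand or consigned goods → Annual Certificate not required.
[R10] does not dispense prescription medication; employees 83 ≤ 108 → Compliance License not required.
[R11] floor area 12,300 square feet ≤ 15,300 square feet; does not dispense prescription medication → Trade Permit not required.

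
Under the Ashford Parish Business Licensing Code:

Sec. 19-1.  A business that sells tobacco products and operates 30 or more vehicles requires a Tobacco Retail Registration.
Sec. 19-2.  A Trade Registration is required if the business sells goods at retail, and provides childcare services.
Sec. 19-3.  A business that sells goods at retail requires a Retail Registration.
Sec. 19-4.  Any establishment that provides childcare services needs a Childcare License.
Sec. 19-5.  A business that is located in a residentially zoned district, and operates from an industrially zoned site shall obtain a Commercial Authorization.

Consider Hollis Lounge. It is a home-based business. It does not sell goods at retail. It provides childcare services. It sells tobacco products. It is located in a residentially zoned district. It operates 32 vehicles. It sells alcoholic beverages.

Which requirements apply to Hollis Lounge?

Childcare License, Tobacco Retail Registration

Sec. 19-1. sells tobacco products; vehicles 32 ≥ 30 → Tobacco Retail Registration required.
Sec. 19-2. does not sell goods at retail; provides childcare services → Trade Registration not required.
Sec. 19-3. does not sell goods at retail → Retail Registration not required.
Sec. 19-4. provides childcare services → Childcare License required.
Sec. 19-5. is located in a residentially zoned district; is a home-based business (not: operates from an industrially zoned site) → Commercial Authorization not required.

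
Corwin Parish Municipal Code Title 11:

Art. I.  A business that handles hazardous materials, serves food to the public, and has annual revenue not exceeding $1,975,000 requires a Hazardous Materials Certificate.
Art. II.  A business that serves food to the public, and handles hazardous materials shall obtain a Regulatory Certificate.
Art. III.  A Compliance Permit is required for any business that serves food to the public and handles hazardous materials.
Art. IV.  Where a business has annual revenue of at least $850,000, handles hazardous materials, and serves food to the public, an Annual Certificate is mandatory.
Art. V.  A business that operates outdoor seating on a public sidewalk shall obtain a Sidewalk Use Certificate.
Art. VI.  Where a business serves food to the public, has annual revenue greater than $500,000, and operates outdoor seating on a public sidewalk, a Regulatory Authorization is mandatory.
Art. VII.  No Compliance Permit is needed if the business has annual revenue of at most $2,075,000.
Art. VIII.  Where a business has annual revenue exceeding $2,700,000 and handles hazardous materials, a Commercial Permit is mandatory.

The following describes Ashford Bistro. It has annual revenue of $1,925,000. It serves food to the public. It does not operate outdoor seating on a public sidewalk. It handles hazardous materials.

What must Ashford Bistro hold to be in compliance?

Art. I. handles hazardous materials; serves food to the public; revenue $1,925,000 ≤ $1,975,000 → Hazardous Materials Certificate required.
Art. II. serves food to the public; handles hazardous materials → Regulatory Certificate required.
Art. III. serves food to the public; handles hazardous materials → Compliance Permit required.
Art. IV. revenue $1,925,000 ≥ $850,000; handles hazardous materials; serves food to the public → Annual Certificate required.
Art. V. does not operate outdoor seating on a public sidewalk → Sidewalk Use Certificate not required.
Art. VI. serves food to the public; revenue $1,925,000 > $500,000; does not operate outdoor seating on a public sidewalk → Regulatory Authorization not required.
Art. VII. revenue $1,925,000 ≤ $2,075,000 → exempt from Compliance Permit.
Art. VIII. revenue $1,925,000 ≤ $2,700,000; handles hazardous materials → Commercial Permit not required.

Annual Certificate, Hazardous Materials Certificate, Regulatory Certificate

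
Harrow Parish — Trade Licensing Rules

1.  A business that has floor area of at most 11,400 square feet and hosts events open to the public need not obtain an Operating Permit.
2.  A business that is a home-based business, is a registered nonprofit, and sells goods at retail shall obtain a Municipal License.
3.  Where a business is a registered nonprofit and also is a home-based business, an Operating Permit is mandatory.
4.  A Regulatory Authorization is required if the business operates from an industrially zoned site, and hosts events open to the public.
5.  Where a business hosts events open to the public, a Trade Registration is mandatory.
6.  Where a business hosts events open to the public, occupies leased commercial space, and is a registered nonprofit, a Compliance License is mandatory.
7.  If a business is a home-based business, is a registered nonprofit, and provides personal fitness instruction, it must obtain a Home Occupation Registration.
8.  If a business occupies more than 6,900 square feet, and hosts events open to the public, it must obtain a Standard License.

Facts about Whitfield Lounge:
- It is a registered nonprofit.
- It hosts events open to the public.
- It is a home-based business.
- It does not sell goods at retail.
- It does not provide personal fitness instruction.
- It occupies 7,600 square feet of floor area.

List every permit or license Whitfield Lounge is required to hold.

Standard License, Trade Registration

1. floor area 7,600 square feet ≤ 11,400 square feet; hosts events open to the public → exempt from Operating Permit.
2. is a home-based business; is a registered nonprofit; does not sell goods at retail → Municipal License not required.
3. is a registered nonprofit; is a home-based business → Operating Permit required.
4. is a home-based business (not: operates from an industrially zoned site); hosts events open to the public → Regulatory Authorization not required.
5. hosts events open to the public → Trade Registration required.
6. hosts events open to the public; is a home-based business (not: occupies leased commercial space); is a registered nonprofit → Compliance License not required.
7. is a home-based business; is a registered nonprofit; does not provide personal fitness instruction → Home Occupation Registration not required.
8. floor area 7,600 square feet > 6,900 square feet; hosts events open to the public → Standard License required.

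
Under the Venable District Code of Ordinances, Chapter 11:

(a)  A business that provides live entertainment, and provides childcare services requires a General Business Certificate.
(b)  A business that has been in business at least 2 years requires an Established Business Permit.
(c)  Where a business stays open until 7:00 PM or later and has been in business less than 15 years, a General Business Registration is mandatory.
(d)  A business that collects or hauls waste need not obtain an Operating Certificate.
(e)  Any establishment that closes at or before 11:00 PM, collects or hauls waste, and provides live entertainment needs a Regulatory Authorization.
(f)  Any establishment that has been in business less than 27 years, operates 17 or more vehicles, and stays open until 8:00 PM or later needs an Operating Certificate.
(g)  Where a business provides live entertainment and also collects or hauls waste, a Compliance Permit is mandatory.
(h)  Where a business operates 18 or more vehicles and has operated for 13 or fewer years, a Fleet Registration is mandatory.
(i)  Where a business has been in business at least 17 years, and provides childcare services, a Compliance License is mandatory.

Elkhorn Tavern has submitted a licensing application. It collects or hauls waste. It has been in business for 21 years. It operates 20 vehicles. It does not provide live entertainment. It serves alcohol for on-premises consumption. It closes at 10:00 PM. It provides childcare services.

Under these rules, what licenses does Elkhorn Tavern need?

(a) does not provide live entertainment; provides childcare services → General Business Certificate not required.
(b) years in business 21 ≥ 2 → Established Business Permit required.
(c) closes 10:00 PM, after 7:00 PM; years in business 21 ≥ 15 → General Business Registration not required.
(d) collects or hauls waste → exempt from Operating Certificate.
(e) closes 10:00 PM, at/before 11:00 PM; collects or hauls waste; does not provide live entertainment → Regulatory Authorization not required.
(f) years in business 21 < 27; vehicles 20 ≥ 17; closes 10:00 PM, after 8:00 PM → Operating Certificate required.
(g) does not provide live entertainment; collects or hauls waste → Compliance Permit not required.
(h) vehicles 20 ≥ 18; years in business 21 > 13 → Fleet Registration not required.
(i) years in business 21 ≥ 17; provides childcare services → Compliance License required.

Compliance License, Established Business Permit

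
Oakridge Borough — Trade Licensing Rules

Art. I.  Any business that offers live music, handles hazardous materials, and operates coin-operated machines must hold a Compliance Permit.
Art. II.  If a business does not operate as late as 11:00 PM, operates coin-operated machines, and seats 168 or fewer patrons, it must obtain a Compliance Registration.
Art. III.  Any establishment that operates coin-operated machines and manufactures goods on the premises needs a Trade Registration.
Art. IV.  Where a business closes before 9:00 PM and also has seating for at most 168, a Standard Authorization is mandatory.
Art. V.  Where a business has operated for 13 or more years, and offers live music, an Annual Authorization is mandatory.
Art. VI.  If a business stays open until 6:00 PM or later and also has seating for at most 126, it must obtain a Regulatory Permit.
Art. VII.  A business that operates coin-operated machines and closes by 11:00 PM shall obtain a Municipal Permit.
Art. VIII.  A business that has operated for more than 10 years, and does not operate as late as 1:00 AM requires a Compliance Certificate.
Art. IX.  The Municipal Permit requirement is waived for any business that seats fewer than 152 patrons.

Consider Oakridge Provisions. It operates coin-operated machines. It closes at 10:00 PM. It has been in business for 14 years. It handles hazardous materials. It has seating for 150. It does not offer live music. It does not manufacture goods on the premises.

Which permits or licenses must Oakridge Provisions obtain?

Compliance Certificate, Compliance Registration

Art. I. does not offer live music; handles hazardous materials; operates coin-operated machines → Compliance Permit not required.
Art. II. closes 10:00 PM, at/before 11:00 PM; operates coin-operated machines; seating 150 ≤ 168 → Compliance Registration required.
Art. III. operates coin-operated machines; does not manufacture goods on the premises → Trade Registration not required.
Art. IV. closes 10:00 PM, after 9:00 PM; seating 150 ≤ 168 → Standard Authorization not required.
Art. V. years in business 14 ≥ 13; does not offer live music → Annual Authorization not required.
Art. VI. closes 10:00 PM, after 6:00 PM; seating 150 > 126 → Regulatory Permit not required.
Art. VII. operates coin-operated machines; closes 10:00 PM, at/before 11:00 PM → Municipal Permit required.
Art. VIII. years in business 14 > 10; closes 10:00 PM, at/before 1:00 AM → Compliance Certificate required.
Art. IX. seating 150 < 152 → exempt from Municipal Permit.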